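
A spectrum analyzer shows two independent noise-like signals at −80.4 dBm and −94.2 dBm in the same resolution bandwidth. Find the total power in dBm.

Convert to linear, add, convert back:
P₁ = 9.12×10⁻¹² W, P₂ = 3.80×10⁻¹³ W
P_tot = 9.50×10⁻¹² W → 10 log₁₀(P_tot / 10⁻³) = −80.2 dBm

−80.2 dBm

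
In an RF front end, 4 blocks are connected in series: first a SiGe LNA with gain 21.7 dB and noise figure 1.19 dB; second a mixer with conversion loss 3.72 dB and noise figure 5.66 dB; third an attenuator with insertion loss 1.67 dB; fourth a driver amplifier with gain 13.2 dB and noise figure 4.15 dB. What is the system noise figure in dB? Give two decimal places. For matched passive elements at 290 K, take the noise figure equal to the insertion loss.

1.39 dB

Convert to linear (a loss of L dB is a gain of −L dB): F_i = 10^(NF_i/10), G_i = 10^(G_i,dB/10)
  Stage 1: F_1 = 10^(1.19/10) = 1.315, G_1 = 10^(21.7/10) = 147.9
  Stage 2: F_2 = 10^(5.66/10) = 3.681, G_2 = 10^(−3.72/10) = 0.4246
  Stage 3: F_3 = 10^(1.67/10) = 1.469, G_3 = 10^(−1.67/10) = 0.6808
  Stage 4: F_4 = 10^(4.15/10) = 2.600, G_4 = 10^(13.2/10) = 20.89
Friis cascade:
  F = 1.315 + (3.681 − 1)/147.9 + (1.469 − 1)/62.81 + (2.600 − 1)/42.76 = 1.378
NF = 10 log₁₀(1.378) = 1.39 dB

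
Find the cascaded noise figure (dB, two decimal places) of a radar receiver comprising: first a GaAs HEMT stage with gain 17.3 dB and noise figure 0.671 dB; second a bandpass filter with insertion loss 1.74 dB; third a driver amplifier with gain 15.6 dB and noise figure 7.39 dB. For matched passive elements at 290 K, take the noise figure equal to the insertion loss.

Convert to linear (a loss of L dB is a gain of −L dB): F_i = 10^(NF_i/10), G_i = 10^(G_i,dB/10)
  Stage 1: F_1 = 10^(0.671/10) = 1.167, G_1 = 10^(17.3/10) = 53.70
  Stage 2: F_2 = 10^(1.74/10) = 1.493, G_2 = 10^(−1.74/10) = 0.6699
  Stage 3: F_3 = 10^(7.39/10) = 5.483, G_3 = 10^(15.6/10) = 36.31
Friis cascade:
  F = 1.167 + (1.493 − 1)/53.70 + (5.483 − 1)/35.97 = 1.301
NF = 10 log₁₀(1.301) = 1.14 dB

1.14 dB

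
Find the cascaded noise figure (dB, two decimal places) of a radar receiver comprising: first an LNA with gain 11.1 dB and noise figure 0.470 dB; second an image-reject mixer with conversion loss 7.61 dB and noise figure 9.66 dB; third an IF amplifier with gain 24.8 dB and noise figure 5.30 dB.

Convert to linear (a loss of L dB is a gain of −L dB): F_i = 10^(NF_i/10), G_i = 10^(G_i,dB/10)
  Stage 1: F_1 = 10^(0.470/10) = 1.114, G_1 = 10^(11.1/10) = 12.88
  Stage 2: F_2 = 10^(9.66/10) = 9.247, G_2 = 10^(−7.61/10) = 0.1734
  Stage 3: F_3 = 10^(5.30/10) = 3.388, G_3 = 10^(24.8/10) = 302.0
Friis cascade:
  F = 1.114 + (9.247 − 1)/12.88 + (3.388 − 1)/2.234 = 2.824
NF = 10 log₁₀(2.824) = 4.51 dB

4.51 dB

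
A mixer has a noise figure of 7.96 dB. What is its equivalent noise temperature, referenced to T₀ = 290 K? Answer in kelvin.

F = 10^(7.96/10) = 6.25173
T_e = (F − 1)·T₀ = (6.25173 − 1) × 290 = 1523 K

1523 K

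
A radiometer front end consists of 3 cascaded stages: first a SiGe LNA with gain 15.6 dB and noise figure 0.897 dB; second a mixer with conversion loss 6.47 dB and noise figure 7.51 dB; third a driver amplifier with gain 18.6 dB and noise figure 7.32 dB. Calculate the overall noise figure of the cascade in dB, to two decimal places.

2.77 dB

Convert to linear (a loss of L dB is a gain of −L dB): F_i = 10^(NF_i/10), G_i = 10^(G_i,dB/10)
  Stage 1: F_1 = 10^(0.897/10) = 1.229, G_1 = 10^(15.6/10) = 36.31
  Stage 2: F_2 = 10^(7.51/10) = 5.636, G_2 = 10^(−6.47/10) = 0.2254
  Stage 3: F_3 = 10^(7.32/10) = 5.395, G_3 = 10^(18.6/10) = 72.44
Friis cascade:
  F = 1.229 + (5.636 − 1)/36.31 + (5.395 − 1)/8.185 = 1.894
NF = 10 log₁₀(1.894) = 2.77 dB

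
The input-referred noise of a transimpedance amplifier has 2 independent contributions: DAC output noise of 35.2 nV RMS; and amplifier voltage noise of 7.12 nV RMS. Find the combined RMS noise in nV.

Uncorrelated sources add in power (mean-square): V_tot = √(ΣV_i²)
V_tot = √[(3.52×10⁻⁸)² + (7.12×10⁻⁹)²] = 3.59×10⁻⁸ V = 35.9 nV

35.9 nV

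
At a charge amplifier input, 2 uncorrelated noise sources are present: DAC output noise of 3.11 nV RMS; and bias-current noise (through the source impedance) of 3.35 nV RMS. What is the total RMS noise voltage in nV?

4.57 nV

Uncorrelated sources add in power (mean-square): V_tot = √(ΣV_i²)
V_tot = √[(3.11×10⁻⁹)² + (3.35×10⁻⁹)²] = 4.57×10⁻⁹ V = 4.57 nV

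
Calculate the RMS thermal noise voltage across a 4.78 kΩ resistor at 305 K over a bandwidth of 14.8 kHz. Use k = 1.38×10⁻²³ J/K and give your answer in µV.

1.09 µV

V_n = √(4kTRB)
4kTRB = 4 × 1.38×10⁻²³ × 305 × 4.78×10³ × 1.48×10⁴ = 1.19×10⁻¹² V²
V_n = √(1.19×10⁻¹²) = 1.09×10⁻⁶ V = 1.09 µV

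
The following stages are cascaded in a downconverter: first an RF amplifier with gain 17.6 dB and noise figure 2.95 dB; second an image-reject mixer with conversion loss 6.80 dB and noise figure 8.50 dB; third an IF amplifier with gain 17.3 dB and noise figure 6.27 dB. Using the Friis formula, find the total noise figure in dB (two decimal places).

3.71 dB

Convert to linear (a loss of L dB is a gain of −L dB): F_i = 10^(NF_i/10), G_i = 10^(G_i,dB/10)
  Stage 1: F_1 = 10^(2.95/10) = 1.972, G_1 = 10^(17.6/10) = 57.54
  Stage 2: F_2 = 10^(8.50/10) = 7.079, G_2 = 10^(−6.80/10) = 0.2089
  Stage 3: F_3 = 10^(6.27/10) = 4.236, G_3 = 10^(17.3/10) = 53.70
Friis cascade:
  F = 1.972 + (7.079 − 1)/57.54 + (4.236 − 1)/12.02 = 2.347
NF = 10 log₁₀(2.347) = 3.71 dB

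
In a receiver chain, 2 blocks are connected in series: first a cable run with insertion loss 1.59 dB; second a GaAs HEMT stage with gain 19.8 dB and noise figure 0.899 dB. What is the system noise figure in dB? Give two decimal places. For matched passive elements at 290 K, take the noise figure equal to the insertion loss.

2.49 dB

Convert to linear (a loss of L dB is a gain of −L dB): F_i = 10^(NF_i/10), G_i = 10^(G_i,dB/10)
  Stage 1: F_1 = 10^(1.59/10) = 1.442, G_1 = 10^(−1.59/10) = 0.6934
  Stage 2: F_2 = 10^(0.899/10) = 1.230, G_2 = 10^(19.8/10) = 95.50
Friis cascade:
  F = 1.442 + (1.230 − 1)/0.6934 = 1.774
NF = 10 log₁₀(1.774) = 2.49 dB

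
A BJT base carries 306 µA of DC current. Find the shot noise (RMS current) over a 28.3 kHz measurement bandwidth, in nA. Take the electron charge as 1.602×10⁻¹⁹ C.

1.67 nA

I_n = √(2qI·B)
2qI·B = 2 × 1.602×10⁻¹⁹ × 3.06×10⁻⁴ × 2.83×10⁴ = 2.77×10⁻¹⁸ A²
I_n = √(2.77×10⁻¹⁸) = 1.67×10⁻⁹ A = 1.67 nA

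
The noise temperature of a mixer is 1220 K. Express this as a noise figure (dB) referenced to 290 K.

F = 1 + T_e/T₀ = 1 + 1220/290 = 5.2069
NF = 10 log₁₀(5.2069) = 7.17 dB

7.17 dB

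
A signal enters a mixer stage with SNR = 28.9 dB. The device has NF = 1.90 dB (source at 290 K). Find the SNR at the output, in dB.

By definition F = SNR_in/SNR_out, so in dB: SNR_out = SNR_in − NF
SNR_out = 28.9 − 1.90 = 27.00 dB

27.00 dB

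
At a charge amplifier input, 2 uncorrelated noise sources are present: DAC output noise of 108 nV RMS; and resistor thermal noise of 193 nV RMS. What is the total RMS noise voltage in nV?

Uncorrelated sources add in power (mean-square): V_tot = √(ΣV_i²)
V_tot = √[(1.08×10⁻⁷)² + (1.93×10⁻⁷)²] = 2.21×10⁻⁷ V = 221 nV

221 nV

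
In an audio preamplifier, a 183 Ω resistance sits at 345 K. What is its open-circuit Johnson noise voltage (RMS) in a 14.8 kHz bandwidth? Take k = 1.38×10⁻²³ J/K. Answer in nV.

V_n = √(4kTRB)
4kTRB = 4 × 1.38×10⁻²³ × 345 × 1.83×10² × 1.48×10⁴ = 5.16×10⁻¹⁴ V²
V_n = √(5.16×10⁻¹⁴) = 2.27×10⁻⁷ V = 227 nV

227 nV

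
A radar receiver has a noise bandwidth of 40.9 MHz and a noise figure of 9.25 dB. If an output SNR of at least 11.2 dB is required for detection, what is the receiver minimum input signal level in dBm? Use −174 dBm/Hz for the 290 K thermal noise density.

−77.4 dBm

Sensitivity = −174 + 10 log₁₀(B) + NF + SNR_min
= −174 + 76.12 + 9.25 + 11.2
= −77.43 dBm → −77.4 dBm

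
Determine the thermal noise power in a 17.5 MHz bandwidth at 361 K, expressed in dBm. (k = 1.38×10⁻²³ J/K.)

P_n = kTB = 1.38×10⁻²³ × 361 × 1.75×10⁷ = 8.72×10⁻¹⁴ W
In dBm: 10 log₁₀(8.72×10⁻¹⁴ / 10⁻³) = −100.6 dBm

−100.6 dBm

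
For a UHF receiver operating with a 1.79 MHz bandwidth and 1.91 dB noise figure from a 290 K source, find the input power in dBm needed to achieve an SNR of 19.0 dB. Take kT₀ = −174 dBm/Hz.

Sensitivity = −174 + 10 log₁₀(B) + NF + SNR_min
= −174 + 62.53 + 1.91 + 19.0
= −90.56 dBm → −90.6 dBm

−90.6 dBm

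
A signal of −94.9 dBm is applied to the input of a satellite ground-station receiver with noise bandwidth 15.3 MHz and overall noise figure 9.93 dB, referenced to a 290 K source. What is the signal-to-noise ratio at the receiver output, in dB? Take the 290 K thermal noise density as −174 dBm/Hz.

Noise floor: N = −174 + 10 log₁₀(B) + NF
10 log₁₀(1.53×10⁷) = 71.85 dB
N = −174 + 71.85 + 9.93 = −92.22 dBm
SNR = P_sig − N = −94.9 − (−92.22) = −2.68 dB → −2.7 dB

−2.7 dB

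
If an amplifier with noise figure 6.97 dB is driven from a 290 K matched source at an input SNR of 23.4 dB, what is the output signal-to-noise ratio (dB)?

16.43 dB

By definition F = SNR_in/SNR_out, so in dB: SNR_out = SNR_in − NF
SNR_out = 23.4 − 6.97 = 16.43 dB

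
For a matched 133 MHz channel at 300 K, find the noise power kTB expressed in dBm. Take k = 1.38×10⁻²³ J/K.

P_n = kTB = 1.38×10⁻²³ × 300 × 1.33×10⁸ = 5.51×10⁻¹³ W
In dBm: 10 log₁₀(5.51×10⁻¹³ / 10⁻³) = −92.6 dBm

−92.6 dBm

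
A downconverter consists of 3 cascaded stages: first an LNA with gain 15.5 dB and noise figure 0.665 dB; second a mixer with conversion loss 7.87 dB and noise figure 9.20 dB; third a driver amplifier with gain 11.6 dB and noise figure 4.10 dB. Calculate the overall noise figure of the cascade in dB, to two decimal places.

2.16 dB

Convert to linear (a loss of L dB is a gain of −L dB): F_i = 10^(NF_i/10), G_i = 10^(G_i,dB/10)
  Stage 1: F_1 = 10^(0.665/10) = 1.165, G_1 = 10^(15.5/10) = 35.48
  Stage 2: F_2 = 10^(9.20/10) = 8.318, G_2 = 10^(−7.87/10) = 0.1633
  Stage 3: F_3 = 10^(4.10/10) = 2.570, G_3 = 10^(11.6/10) = 14.45
Friis cascade:
  F = 1.165 + (8.318 − 1)/35.48 + (2.570 − 1)/5.794 = 1.643
NF = 10 log₁₀(1.643) = 2.16 dB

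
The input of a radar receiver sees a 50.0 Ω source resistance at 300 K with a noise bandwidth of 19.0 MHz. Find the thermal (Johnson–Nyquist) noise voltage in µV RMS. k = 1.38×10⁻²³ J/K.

V_n = √(4kTRB)
4kTRB = 4 × 1.38×10⁻²³ × 300 × 5.00×10¹ × 1.90×10⁷ = 1.57×10⁻¹¹ V²
V_n = √(1.57×10⁻¹¹) = 3.97×10⁻⁶ V = 3.97 µV

3.97 µV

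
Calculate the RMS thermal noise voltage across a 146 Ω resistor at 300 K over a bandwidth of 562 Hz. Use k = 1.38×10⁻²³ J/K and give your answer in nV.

36.9 nV

V_n = √(4kTRB)
4kTRB = 4 × 1.38×10⁻²³ × 300 × 1.46×10² × 5.62×10² = 1.36×10⁻¹⁵ V²
V_n = √(1.36×10⁻¹⁵) = 3.69×10⁻⁸ V = 36.9 nV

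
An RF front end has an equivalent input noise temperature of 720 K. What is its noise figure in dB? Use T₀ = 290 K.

F = 1 + T_e/T₀ = 1 + 720/290 = 3.48276
NF = 10 log₁₀(3.48276) = 5.42 dB

5.42 dB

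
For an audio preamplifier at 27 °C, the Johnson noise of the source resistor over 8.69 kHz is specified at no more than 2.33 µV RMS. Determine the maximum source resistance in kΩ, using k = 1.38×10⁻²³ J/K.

37.7 kΩ

T = 27 °C + 273.15 = 300.15 K
Johnson–Nyquist: V_n = √(4kTRB) ⇒ R = V_n² / (4kTB)
4kTB = 4 × 1.38×10⁻²³ × 300.15 × 8.69×10³ = 1.44×10⁻¹⁶
R = (2.33×10⁻⁶)² / 1.44×10⁻¹⁶ = 3.77×10⁴ Ω = 37.7 kΩ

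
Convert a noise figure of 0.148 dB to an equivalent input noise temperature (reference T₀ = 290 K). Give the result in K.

F = 10^(0.148/10) = 1.03467
T_e = (F − 1)·T₀ = (1.03467 − 1) × 290 = 10.1 K

10.1 K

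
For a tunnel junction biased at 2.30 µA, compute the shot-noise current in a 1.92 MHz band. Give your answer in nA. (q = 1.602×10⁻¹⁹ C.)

I_n = √(2qI·B)
2qI·B = 2 × 1.602×10⁻¹⁹ × 2.30×10⁻⁶ × 1.92×10⁶ = 1.41×10⁻¹⁸ A²
I_n = √(1.41×10⁻¹⁸) = 1.19×10⁻⁹ A = 1.19 nA

1.19 nA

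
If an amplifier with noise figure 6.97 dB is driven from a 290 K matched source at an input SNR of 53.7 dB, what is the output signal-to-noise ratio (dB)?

46.73 dB

By definition F = SNR_in/SNR_out, so in dB: SNR_out = SNR_in − NF
SNR_out = 53.7 − 6.97 = 46.73 dB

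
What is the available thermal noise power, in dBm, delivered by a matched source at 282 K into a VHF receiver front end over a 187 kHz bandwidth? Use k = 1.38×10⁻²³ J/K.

−121.4 dBm

P_n = kTB = 1.38×10⁻²³ × 282 × 1.87×10⁵ = 7.28×10⁻¹⁶ W
In dBm: 10 log₁₀(7.28×10⁻¹⁶ / 10⁻³) = −121.4 dBm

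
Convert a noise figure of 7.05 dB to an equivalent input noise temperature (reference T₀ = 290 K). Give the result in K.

1180 K

F = 10^(7.05/10) = 5.06991
T_e = (F − 1)·T₀ = (5.06991 − 1) × 290 = 1180 K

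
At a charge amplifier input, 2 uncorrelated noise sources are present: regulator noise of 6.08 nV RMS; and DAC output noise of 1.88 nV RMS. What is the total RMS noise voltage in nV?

6.36 nV

Uncorrelated sources add in power (mean-square): V_tot = √(ΣV_i²)
V_tot = √[(6.08×10⁻⁹)² + (1.88×10⁻⁹)²] = 6.36×10⁻⁹ V = 6.36 nV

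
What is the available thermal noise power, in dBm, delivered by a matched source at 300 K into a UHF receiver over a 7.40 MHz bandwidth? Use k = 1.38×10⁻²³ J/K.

−105.1 dBm

P_n = kTB = 1.38×10⁻²³ × 300 × 7.40×10⁶ = 3.06×10⁻¹⁴ W
In dBm: 10 log₁₀(3.06×10⁻¹⁴ / 10⁻³) = −105.1 dBm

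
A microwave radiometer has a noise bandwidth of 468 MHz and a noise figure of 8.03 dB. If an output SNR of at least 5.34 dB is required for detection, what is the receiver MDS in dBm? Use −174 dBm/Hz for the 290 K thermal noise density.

−73.9 dBm

Sensitivity = −174 + 10 log₁₀(B) + NF + SNR_min
= −174 + 86.7 + 8.03 + 5.34
= −73.93 dBm → −73.9 dBm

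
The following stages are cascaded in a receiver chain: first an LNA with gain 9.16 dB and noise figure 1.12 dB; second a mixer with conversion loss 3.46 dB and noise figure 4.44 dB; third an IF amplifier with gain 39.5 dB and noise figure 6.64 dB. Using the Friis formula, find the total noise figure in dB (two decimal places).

Convert to linear (a loss of L dB is a gain of −L dB): F_i = 10^(NF_i/10), G_i = 10^(G_i,dB/10)
  Stage 1: F_1 = 10^(1.12/10) = 1.294, G_1 = 10^(9.16/10) = 8.241
  Stage 2: F_2 = 10^(4.44/10) = 2.780, G_2 = 10^(−3.46/10) = 0.4508
  Stage 3: F_3 = 10^(6.64/10) = 4.613, G_3 = 10^(39.5/10) = 8913
Friis cascade:
  F = 1.294 + (2.780 − 1)/8.241 + (4.613 − 1)/3.715 = 2.483
NF = 10 log₁₀(2.483) = 3.95 dB

3.95 dB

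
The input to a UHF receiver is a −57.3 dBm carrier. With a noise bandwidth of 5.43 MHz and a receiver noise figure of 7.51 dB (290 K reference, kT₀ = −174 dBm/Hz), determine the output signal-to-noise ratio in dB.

41.8 dB

Noise floor: N = −174 + 10 log₁₀(B) + NF
10 log₁₀(5.43×10⁶) = 67.35 dB
N = −174 + 67.35 + 7.51 = −99.14 dBm
SNR = P_sig − N = −57.3 − (−99.14) = 41.84 dB → 41.8 dB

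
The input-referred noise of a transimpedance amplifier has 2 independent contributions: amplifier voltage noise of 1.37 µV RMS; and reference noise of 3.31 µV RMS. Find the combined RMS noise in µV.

3.58 µV

Uncorrelated sources add in power (mean-square): V_tot = √(ΣV_i²)
V_tot = √[(1.37×10⁻⁶)² + (3.31×10⁻⁶)²] = 3.58×10⁻⁶ V = 3.58 µV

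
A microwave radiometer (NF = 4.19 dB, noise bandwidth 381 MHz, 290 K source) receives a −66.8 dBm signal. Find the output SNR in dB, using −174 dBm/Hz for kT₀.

Noise floor: N = −174 + 10 log₁₀(B) + NF
10 log₁₀(3.81×10⁸) = 85.81 dB
N = −174 + 85.81 + 4.19 = −84.00 dBm
SNR = P_sig − N = −66.8 − (−84.00) = 17.20 dB → 17.2 dB

17.2 dB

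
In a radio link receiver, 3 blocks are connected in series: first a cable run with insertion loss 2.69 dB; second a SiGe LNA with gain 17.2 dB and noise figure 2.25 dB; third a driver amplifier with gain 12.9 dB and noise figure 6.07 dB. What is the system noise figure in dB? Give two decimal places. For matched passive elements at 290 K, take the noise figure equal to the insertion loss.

5.09 dB

Convert to linear (a loss of L dB is a gain of −L dB): F_i = 10^(NF_i/10), G_i = 10^(G_i,dB/10)
  Stage 1: F_1 = 10^(2.69/10) = 1.858, G_1 = 10^(−2.69/10) = 0.5383
  Stage 2: F_2 = 10^(2.25/10) = 1.679, G_2 = 10^(17.2/10) = 52.48
  Stage 3: F_3 = 10^(6.07/10) = 4.046, G_3 = 10^(12.9/10) = 19.50
Friis cascade:
  F = 1.858 + (1.679 − 1)/0.5383 + (4.046 − 1)/28.25 = 3.227
NF = 10 log₁₀(3.227) = 5.09 dB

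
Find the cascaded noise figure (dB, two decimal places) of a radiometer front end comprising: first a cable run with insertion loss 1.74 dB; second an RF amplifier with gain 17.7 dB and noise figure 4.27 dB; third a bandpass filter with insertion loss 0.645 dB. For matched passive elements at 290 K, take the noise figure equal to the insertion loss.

Convert to linear (a loss of L dB is a gain of −L dB): F_i = 10^(NF_i/10), G_i = 10^(G_i,dB/10)
  Stage 1: F_1 = 10^(1.74/10) = 1.493, G_1 = 10^(−1.74/10) = 0.6699
  Stage 2: F_2 = 10^(4.27/10) = 2.673, G_2 = 10^(17.7/10) = 58.88
  Stage 3: F_3 = 10^(0.645/10) = 1.160, G_3 = 10^(−0.645/10) = 0.8620
Friis cascade:
  F = 1.493 + (2.673 − 1)/0.6699 + (1.160 − 1)/39.45 = 3.994
NF = 10 log₁₀(3.994) = 6.01 dB

6.01 dB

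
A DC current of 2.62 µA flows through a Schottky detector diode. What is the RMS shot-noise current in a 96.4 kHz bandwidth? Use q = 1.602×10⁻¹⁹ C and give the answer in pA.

I_n = √(2qI·B)
2qI·B = 2 × 1.602×10⁻¹⁹ × 2.62×10⁻⁶ × 9.64×10⁴ = 8.09×10⁻²⁰ A²
I_n = √(8.09×10⁻²⁰) = 2.84×10⁻¹⁰ A = 284 pA

284 pA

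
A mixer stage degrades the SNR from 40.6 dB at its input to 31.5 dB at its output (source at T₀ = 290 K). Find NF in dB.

NF (dB) = SNR_in(dB) − SNR_out(dB) when the source is at T₀
NF = 40.6 − 31.5 = 9.1 dB

9.1 dB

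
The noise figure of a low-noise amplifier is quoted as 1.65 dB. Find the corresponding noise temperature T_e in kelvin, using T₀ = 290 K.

F = 10^(1.65/10) = 1.46218
T_e = (F − 1)·T₀ = (1.46218 − 1) × 290 = 134 K

134 K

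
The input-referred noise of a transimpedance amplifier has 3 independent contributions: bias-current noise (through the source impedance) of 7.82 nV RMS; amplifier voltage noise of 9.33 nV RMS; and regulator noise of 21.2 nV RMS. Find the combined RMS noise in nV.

24.4 nV

Uncorrelated sources add in power (mean-square): V_tot = √(ΣV_i²)
V_tot = √[(7.82×10⁻⁹)² + (9.33×10⁻⁹)² + (2.12×10⁻⁸)²] = 2.44×10⁻⁸ V = 24.4 nV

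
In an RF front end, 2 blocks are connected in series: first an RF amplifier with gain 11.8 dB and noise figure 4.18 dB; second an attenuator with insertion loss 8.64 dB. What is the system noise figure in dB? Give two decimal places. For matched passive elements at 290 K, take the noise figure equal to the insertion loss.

4.82 dB

Convert to linear (a loss of L dB is a gain of −L dB): F_i = 10^(NF_i/10), G_i = 10^(G_i,dB/10)
  Stage 1: F_1 = 10^(4.18/10) = 2.618, G_1 = 10^(11.8/10) = 15.14
  Stage 2: F_2 = 10^(8.64/10) = 7.311, G_2 = 10^(−8.64/10) = 0.1368
Friis cascade:
  F = 2.618 + (7.311 − 1)/15.14 = 3.035
NF = 10 log₁₀(3.035) = 4.82 dB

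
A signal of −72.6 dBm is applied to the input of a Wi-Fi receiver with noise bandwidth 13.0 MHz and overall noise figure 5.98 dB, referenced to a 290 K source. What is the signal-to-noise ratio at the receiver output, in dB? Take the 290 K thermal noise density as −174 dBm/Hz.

24.3 dB

Noise floor: N = −174 + 10 log₁₀(B) + NF
10 log₁₀(1.30×10⁷) = 71.14 dB
N = −174 + 71.14 + 5.98 = −96.88 dBm
SNR = P_sig − N = −72.6 − (−96.88) = 24.28 dB → 24.3 dB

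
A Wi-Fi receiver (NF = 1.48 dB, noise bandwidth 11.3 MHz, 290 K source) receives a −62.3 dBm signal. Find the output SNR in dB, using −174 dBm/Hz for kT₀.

39.7 dB

Noise floor: N = −174 + 10 log₁₀(B) + NF
10 log₁₀(1.13×10⁷) = 70.53 dB
N = −174 + 70.53 + 1.48 = −101.99 dBm
SNR = P_sig − N = −62.3 − (−101.99) = 39.69 dB → 39.7 dB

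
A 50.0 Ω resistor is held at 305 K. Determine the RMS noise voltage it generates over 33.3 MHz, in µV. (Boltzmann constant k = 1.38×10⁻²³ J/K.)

V_n = √(4kTRB)
4kTRB = 4 × 1.38×10⁻²³ × 305 × 5.00×10¹ × 3.33×10⁷ = 2.80×10⁻¹¹ V²
V_n = √(2.80×10⁻¹¹) = 5.29×10⁻⁶ V = 5.29 µV

5.29 µV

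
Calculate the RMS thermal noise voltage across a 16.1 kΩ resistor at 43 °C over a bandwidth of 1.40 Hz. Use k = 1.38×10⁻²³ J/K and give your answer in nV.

T = 43 °C + 273.15 = 316.15 K
V_n = √(4kTRB)
4kTRB = 4 × 1.38×10⁻²³ × 316.15 × 1.61×10⁴ × 1.40×10⁰ = 3.93×10⁻¹⁶ V²
V_n = √(3.93×10⁻¹⁶) = 1.98×10⁻⁸ V = 19.8 nV

19.8 nV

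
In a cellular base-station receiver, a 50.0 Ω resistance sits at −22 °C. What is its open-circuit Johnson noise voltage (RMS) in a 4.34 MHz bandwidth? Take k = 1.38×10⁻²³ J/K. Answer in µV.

T = −22 °C + 273.15 = 251.15 K
V_n = √(4kTRB)
4kTRB = 4 × 1.38×10⁻²³ × 251.15 × 5.00×10¹ × 4.34×10⁶ = 3.01×10⁻¹² V²
V_n = √(3.01×10⁻¹²) = 1.73×10⁻⁶ V = 1.73 µV

1.73 µV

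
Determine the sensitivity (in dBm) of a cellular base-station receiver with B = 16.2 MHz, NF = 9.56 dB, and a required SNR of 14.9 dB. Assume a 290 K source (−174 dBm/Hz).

−77.4 dBm

Sensitivity = −174 + 10 log₁₀(B) + NF + SNR_min
= −174 + 72.1 + 9.56 + 14.9
= −77.44 dBm → −77.4 dBm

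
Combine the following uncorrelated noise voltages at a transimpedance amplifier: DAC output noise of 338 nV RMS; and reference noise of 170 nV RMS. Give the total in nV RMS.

378 nV

Uncorrelated sources add in power (mean-square): V_tot = √(ΣV_i²)
V_tot = √[(3.38×10⁻⁷)² + (1.70×10⁻⁷)²] = 3.78×10⁻⁷ V = 378 nV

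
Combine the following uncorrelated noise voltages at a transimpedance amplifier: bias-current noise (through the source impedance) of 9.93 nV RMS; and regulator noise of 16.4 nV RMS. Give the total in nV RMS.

19.2 nV

Uncorrelated sources add in power (mean-square): V_tot = √(ΣV_i²)
V_tot = √[(9.93×10⁻⁹)² + (1.64×10⁻⁸)²] = 1.92×10⁻⁸ V = 19.2 nV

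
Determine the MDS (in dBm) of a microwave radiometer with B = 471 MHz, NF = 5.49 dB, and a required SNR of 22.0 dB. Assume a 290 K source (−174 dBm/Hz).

Sensitivity = −174 + 10 log₁₀(B) + NF + SNR_min
= −174 + 86.73 + 5.49 + 22.0
= −59.78 dBm → −59.8 dBm

−59.8 dBm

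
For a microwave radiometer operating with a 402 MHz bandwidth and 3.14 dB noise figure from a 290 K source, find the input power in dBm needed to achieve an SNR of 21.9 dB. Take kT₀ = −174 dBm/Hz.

−62.9 dBm

Sensitivity = −174 + 10 log₁₀(B) + NF + SNR_min
= −174 + 86.04 + 3.14 + 21.9
= −62.92 dBm → −62.9 dBm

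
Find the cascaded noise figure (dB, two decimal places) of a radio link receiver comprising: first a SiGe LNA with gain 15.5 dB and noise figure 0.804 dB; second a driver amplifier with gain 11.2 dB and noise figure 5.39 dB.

1.05 dB

Convert to linear (a loss of L dB is a gain of −L dB): F_i = 10^(NF_i/10), G_i = 10^(G_i,dB/10)
  Stage 1: F_1 = 10^(0.804/10) = 1.203, G_1 = 10^(15.5/10) = 35.48
  Stage 2: F_2 = 10^(5.39/10) = 3.459, G_2 = 10^(11.2/10) = 13.18
Friis cascade:
  F = 1.203 + (3.459 − 1)/35.48 = 1.273
NF = 10 log₁₀(1.273) = 1.05 dB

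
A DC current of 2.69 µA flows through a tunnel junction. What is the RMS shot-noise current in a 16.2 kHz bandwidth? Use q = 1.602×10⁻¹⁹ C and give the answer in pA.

118 pA

I_n = √(2qI·B)
2qI·B = 2 × 1.602×10⁻¹⁹ × 2.69×10⁻⁶ × 1.62×10⁴ = 1.40×10⁻²⁰ A²
I_n = √(1.40×10⁻²⁰) = 1.18×10⁻¹⁰ A = 118 pA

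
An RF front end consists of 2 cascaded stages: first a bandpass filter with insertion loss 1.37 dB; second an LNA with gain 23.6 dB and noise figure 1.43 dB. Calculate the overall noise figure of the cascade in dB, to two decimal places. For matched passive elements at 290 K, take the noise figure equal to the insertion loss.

2.80 dB

Convert to linear (a loss of L dB is a gain of −L dB): F_i = 10^(NF_i/10), G_i = 10^(G_i,dB/10)
  Stage 1: F_1 = 10^(1.37/10) = 1.371, G_1 = 10^(−1.37/10) = 0.7295
  Stage 2: F_2 = 10^(1.43/10) = 1.390, G_2 = 10^(23.6/10) = 229.1
Friis cascade:
  F = 1.371 + (1.390 − 1)/0.7295 = 1.905
NF = 10 log₁₀(1.905) = 2.80 dB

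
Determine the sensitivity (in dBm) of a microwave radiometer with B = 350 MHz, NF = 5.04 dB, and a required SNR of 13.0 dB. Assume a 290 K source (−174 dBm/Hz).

Sensitivity = −174 + 10 log₁₀(B) + NF + SNR_min
= −174 + 85.44 + 5.04 + 13.0
= −70.52 dBm → −70.5 dBm

−70.5 dBm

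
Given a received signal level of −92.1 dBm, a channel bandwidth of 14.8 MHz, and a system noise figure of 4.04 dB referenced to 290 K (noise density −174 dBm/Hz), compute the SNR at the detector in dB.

Noise floor: N = −174 + 10 log₁₀(B) + NF
10 log₁₀(1.48×10⁷) = 71.7 dB
N = −174 + 71.7 + 4.04 = −98.26 dBm
SNR = P_sig − N = −92.1 − (−98.26) = 6.16 dB → 6.2 dB

6.2 dB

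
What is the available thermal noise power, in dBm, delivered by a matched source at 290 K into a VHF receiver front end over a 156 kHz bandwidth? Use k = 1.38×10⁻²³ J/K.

−122.0 dBm

P_n = kTB = 1.38×10⁻²³ × 290 × 1.56×10⁵ = 6.24×10⁻¹⁶ W
In dBm: 10 log₁₀(6.24×10⁻¹⁶ / 10⁻³) = −122.0 dBm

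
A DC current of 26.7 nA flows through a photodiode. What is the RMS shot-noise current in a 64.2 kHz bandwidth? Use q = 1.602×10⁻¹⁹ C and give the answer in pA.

23.4 pA

I_n = √(2qI·B)
2qI·B = 2 × 1.602×10⁻¹⁹ × 2.67×10⁻⁸ × 6.42×10⁴ = 5.49×10⁻²² A²
I_n = √(5.49×10⁻²²) = 2.34×10⁻¹¹ A = 23.4 pA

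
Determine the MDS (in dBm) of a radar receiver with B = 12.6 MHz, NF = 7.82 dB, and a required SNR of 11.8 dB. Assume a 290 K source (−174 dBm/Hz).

−83.4 dBm

Sensitivity = −174 + 10 log₁₀(B) + NF + SNR_min
= −174 + 71 + 7.82 + 11.8
= −83.38 dBm → −83.4 dBm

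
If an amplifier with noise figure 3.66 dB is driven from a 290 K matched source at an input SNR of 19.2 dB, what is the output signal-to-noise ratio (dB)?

By definition F = SNR_in/SNR_out, so in dB: SNR_out = SNR_in − NF
SNR_out = 19.2 − 3.66 = 15.54 dB

15.54 dB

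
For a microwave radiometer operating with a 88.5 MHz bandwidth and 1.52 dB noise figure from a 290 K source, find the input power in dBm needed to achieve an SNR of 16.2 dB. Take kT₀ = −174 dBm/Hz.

−76.8 dBm

Sensitivity = −174 + 10 log₁₀(B) + NF + SNR_min
= −174 + 79.47 + 1.52 + 16.2
= −76.81 dBm → −76.8 dBm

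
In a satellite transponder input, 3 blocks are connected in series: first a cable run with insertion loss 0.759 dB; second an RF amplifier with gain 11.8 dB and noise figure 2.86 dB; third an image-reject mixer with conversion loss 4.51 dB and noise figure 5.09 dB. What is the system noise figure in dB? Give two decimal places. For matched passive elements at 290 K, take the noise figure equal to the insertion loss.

3.94 dB

Convert to linear (a loss of L dB is a gain of −L dB): F_i = 10^(NF_i/10), G_i = 10^(G_i,dB/10)
  Stage 1: F_1 = 10^(0.759/10) = 1.191, G_1 = 10^(−0.759/10) = 0.8397
  Stage 2: F_2 = 10^(2.86/10) = 1.932, G_2 = 10^(11.8/10) = 15.14
  Stage 3: F_3 = 10^(5.09/10) = 3.228, G_3 = 10^(−4.51/10) = 0.3540
Friis cascade:
  F = 1.191 + (1.932 − 1)/0.8397 + (3.228 − 1)/12.71 = 2.476
NF = 10 log₁₀(2.476) = 3.94 dB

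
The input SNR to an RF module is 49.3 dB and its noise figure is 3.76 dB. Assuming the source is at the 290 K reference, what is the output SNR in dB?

45.54 dB

By definition F = SNR_in/SNR_out, so in dB: SNR_out = SNR_in − NF
SNR_out = 49.3 − 3.76 = 45.54 dB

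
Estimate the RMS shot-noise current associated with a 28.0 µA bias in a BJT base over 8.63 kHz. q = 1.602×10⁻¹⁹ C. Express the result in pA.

I_n = √(2qI·B)
2qI·B = 2 × 1.602×10⁻¹⁹ × 2.80×10⁻⁵ × 8.63×10³ = 7.74×10⁻²⁰ A²
I_n = √(7.74×10⁻²⁰) = 2.78×10⁻¹⁰ A = 278 pA

278 pA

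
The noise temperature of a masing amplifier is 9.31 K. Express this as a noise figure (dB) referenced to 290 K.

F = 1 + T_e/T₀ = 1 + 9.31/290 = 1.0321
NF = 10 log₁₀(1.0321) = 0.137 dB

0.137 dB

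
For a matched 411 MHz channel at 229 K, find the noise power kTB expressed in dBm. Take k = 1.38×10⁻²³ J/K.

P_n = kTB = 1.38×10⁻²³ × 229 × 4.11×10⁸ = 1.30×10⁻¹² W
In dBm: 10 log₁₀(1.30×10⁻¹² / 10⁻³) = −88.9 dBm

−88.9 dBm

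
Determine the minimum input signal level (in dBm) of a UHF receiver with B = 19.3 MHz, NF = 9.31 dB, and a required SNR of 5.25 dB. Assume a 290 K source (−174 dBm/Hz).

−86.6 dBm

Sensitivity = −174 + 10 log₁₀(B) + NF + SNR_min
= −174 + 72.86 + 9.31 + 5.25
= −86.58 dBm → −86.6 dBm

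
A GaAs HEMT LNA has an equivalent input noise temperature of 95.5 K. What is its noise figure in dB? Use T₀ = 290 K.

1.24 dB

F = 1 + T_e/T₀ = 1 + 95.5/290 = 1.32931
NF = 10 log₁₀(1.32931) = 1.24 dB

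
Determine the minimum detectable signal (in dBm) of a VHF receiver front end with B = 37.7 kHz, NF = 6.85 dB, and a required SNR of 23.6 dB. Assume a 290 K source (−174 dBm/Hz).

−97.8 dBm

Sensitivity = −174 + 10 log₁₀(B) + NF + SNR_min
= −174 + 45.76 + 6.85 + 23.6
= −97.79 dBm → −97.8 dBm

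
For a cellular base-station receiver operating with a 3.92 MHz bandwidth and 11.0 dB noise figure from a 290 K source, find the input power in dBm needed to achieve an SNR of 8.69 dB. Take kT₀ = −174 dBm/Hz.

Sensitivity = −174 + 10 log₁₀(B) + NF + SNR_min
= −174 + 65.93 + 11.0 + 8.69
= −88.38 dBm → −88.4 dBm

−88.4 dBm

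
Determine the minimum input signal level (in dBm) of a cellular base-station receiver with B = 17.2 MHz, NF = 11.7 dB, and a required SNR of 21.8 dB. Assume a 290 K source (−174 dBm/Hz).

Sensitivity = −174 + 10 log₁₀(B) + NF + SNR_min
= −174 + 72.36 + 11.7 + 21.8
= −68.14 dBm → −68.1 dBm

−68.1 dBm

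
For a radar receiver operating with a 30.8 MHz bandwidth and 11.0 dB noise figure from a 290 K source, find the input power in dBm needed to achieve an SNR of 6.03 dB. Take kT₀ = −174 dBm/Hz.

−82.1 dBm

Sensitivity = −174 + 10 log₁₀(B) + NF + SNR_min
= −174 + 74.89 + 11.0 + 6.03
= −82.08 dBm → −82.1 dBm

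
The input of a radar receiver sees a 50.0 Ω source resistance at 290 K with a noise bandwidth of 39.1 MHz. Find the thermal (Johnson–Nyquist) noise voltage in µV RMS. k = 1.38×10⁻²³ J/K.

5.59 µV

V_n = √(4kTRB)
4kTRB = 4 × 1.38×10⁻²³ × 290 × 5.00×10¹ × 3.91×10⁷ = 3.13×10⁻¹¹ V²
V_n = √(3.13×10⁻¹¹) = 5.59×10⁻⁶ V = 5.59 µV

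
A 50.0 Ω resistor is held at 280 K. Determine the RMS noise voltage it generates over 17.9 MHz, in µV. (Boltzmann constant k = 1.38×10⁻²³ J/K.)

3.72 µV

V_n = √(4kTRB)
4kTRB = 4 × 1.38×10⁻²³ × 280 × 5.00×10¹ × 1.79×10⁷ = 1.38×10⁻¹¹ V²
V_n = √(1.38×10⁻¹¹) = 3.72×10⁻⁶ V = 3.72 µV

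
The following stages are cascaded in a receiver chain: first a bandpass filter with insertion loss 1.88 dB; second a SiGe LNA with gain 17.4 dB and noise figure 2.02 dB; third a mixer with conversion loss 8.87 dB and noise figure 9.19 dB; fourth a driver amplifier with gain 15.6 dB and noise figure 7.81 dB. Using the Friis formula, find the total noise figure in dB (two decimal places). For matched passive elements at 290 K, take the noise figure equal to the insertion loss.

5.74 dB

Convert to linear (a loss of L dB is a gain of −L dB): F_i = 10^(NF_i/10), G_i = 10^(G_i,dB/10)
  Stage 1: F_1 = 10^(1.88/10) = 1.542, G_1 = 10^(−1.88/10) = 0.6486
  Stage 2: F_2 = 10^(2.02/10) = 1.592, G_2 = 10^(17.4/10) = 54.95
  Stage 3: F_3 = 10^(9.19/10) = 8.299, G_3 = 10^(−8.87/10) = 0.1297
  Stage 4: F_4 = 10^(7.81/10) = 6.039, G_4 = 10^(15.6/10) = 36.31
Friis cascade:
  F = 1.542 + (1.592 − 1)/0.6486 + (8.299 − 1)/35.65 + (6.039 − 1)/4.624 = 3.749
NF = 10 log₁₀(3.749) = 5.74 dB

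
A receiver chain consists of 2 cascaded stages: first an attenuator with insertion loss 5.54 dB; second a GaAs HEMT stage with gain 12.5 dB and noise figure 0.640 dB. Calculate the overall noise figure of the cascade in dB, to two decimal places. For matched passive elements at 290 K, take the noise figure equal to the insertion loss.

6.18 dB

Convert to linear (a loss of L dB is a gain of −L dB): F_i = 10^(NF_i/10), G_i = 10^(G_i,dB/10)
  Stage 1: F_1 = 10^(5.54/10) = 3.581, G_1 = 10^(−5.54/10) = 0.2793
  Stage 2: F_2 = 10^(0.640/10) = 1.159, G_2 = 10^(12.5/10) = 17.78
Friis cascade:
  F = 3.581 + (1.159 − 1)/0.2793 = 4.150
NF = 10 log₁₀(4.150) = 6.18 dB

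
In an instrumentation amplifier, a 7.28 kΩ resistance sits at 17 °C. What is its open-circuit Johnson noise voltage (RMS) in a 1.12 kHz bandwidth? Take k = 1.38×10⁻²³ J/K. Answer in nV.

361 nV

T = 17 °C + 273.15 = 290.15 K
V_n = √(4kTRB)
4kTRB = 4 × 1.38×10⁻²³ × 290.15 × 7.28×10³ × 1.12×10³ = 1.31×10⁻¹³ V²
V_n = √(1.31×10⁻¹³) = 3.61×10⁻⁷ V = 361 nV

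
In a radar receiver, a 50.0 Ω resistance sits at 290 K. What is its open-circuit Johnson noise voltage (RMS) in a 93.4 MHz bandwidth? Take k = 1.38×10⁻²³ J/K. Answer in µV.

8.65 µV

V_n = √(4kTRB)
4kTRB = 4 × 1.38×10⁻²³ × 290 × 5.00×10¹ × 9.34×10⁷ = 7.48×10⁻¹¹ V²
V_n = √(7.48×10⁻¹¹) = 8.65×10⁻⁶ V = 8.65 µV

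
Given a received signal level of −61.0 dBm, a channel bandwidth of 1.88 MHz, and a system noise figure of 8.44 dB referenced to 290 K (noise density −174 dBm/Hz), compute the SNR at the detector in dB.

41.8 dB

Noise floor: N = −174 + 10 log₁₀(B) + NF
10 log₁₀(1.88×10⁶) = 62.74 dB
N = −174 + 62.74 + 8.44 = −102.82 dBm
SNR = P_sig − N = −61.0 − (−102.82) = 41.82 dB → 41.8 dB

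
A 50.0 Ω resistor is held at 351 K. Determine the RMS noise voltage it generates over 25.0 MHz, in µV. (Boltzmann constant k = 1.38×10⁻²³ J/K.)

V_n = √(4kTRB)
4kTRB = 4 × 1.38×10⁻²³ × 351 × 5.00×10¹ × 2.50×10⁷ = 2.42×10⁻¹¹ V²
V_n = √(2.42×10⁻¹¹) = 4.92×10⁻⁶ V = 4.92 µV

4.92 µV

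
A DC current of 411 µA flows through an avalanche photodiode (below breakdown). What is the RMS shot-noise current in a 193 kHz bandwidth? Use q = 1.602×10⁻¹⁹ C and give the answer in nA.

5.04 nA

I_n = √(2qI·B)
2qI·B = 2 × 1.602×10⁻¹⁹ × 4.11×10⁻⁴ × 1.93×10⁵ = 2.54×10⁻¹⁷ A²
I_n = √(2.54×10⁻¹⁷) = 5.04×10⁻⁹ A = 5.04 nA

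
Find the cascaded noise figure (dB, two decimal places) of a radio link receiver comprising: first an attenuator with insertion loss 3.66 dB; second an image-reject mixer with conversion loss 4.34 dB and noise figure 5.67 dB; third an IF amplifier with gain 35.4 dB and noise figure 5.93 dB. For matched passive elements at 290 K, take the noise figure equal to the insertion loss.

Convert to linear (a loss of L dB is a gain of −L dB): F_i = 10^(NF_i/10), G_i = 10^(G_i,dB/10)
  Stage 1: F_1 = 10^(3.66/10) = 2.323, G_1 = 10^(−3.66/10) = 0.4305
  Stage 2: F_2 = 10^(5.67/10) = 3.690, G_2 = 10^(−4.34/10) = 0.3681
  Stage 3: F_3 = 10^(5.93/10) = 3.917, G_3 = 10^(35.4/10) = 3467
Friis cascade:
  F = 2.323 + (3.690 − 1)/0.4305 + (3.917 − 1)/0.1585 = 26.98
NF = 10 log₁₀(26.98) = 14.31 dB

14.31 dB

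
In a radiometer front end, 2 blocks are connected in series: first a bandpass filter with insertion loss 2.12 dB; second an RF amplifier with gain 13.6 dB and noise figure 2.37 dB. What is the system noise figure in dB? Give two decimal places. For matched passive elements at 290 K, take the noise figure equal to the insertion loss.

4.49 dB

Convert to linear (a loss of L dB is a gain of −L dB): F_i = 10^(NF_i/10), G_i = 10^(G_i,dB/10)
  Stage 1: F_1 = 10^(2.12/10) = 1.629, G_1 = 10^(−2.12/10) = 0.6138
  Stage 2: F_2 = 10^(2.37/10) = 1.726, G_2 = 10^(13.6/10) = 22.91
Friis cascade:
  F = 1.629 + (1.726 − 1)/0.6138 = 2.812
NF = 10 log₁₀(2.812) = 4.49 dB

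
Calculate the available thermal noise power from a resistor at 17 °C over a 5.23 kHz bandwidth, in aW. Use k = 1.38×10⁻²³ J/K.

20.9 aW

T = 17 °C + 273.15 = 290.15 K
P_n = kTB = 1.38×10⁻²³ × 290.15 × 5.23×10³ = 2.09×10⁻¹⁷ W = 20.9 aW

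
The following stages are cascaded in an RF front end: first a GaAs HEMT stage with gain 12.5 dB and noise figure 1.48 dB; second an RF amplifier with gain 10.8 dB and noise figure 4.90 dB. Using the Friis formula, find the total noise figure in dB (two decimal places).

Convert to linear (a loss of L dB is a gain of −L dB): F_i = 10^(NF_i/10), G_i = 10^(G_i,dB/10)
  Stage 1: F_1 = 10^(1.48/10) = 1.406, G_1 = 10^(12.5/10) = 17.78
  Stage 2: F_2 = 10^(4.90/10) = 3.090, G_2 = 10^(10.8/10) = 12.02
Friis cascade:
  F = 1.406 + (3.090 − 1)/17.78 = 1.524
NF = 10 log₁₀(1.524) = 1.83 dB

1.83 dB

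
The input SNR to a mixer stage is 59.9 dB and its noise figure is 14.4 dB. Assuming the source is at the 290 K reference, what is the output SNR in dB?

45.5 dB

By definition F = SNR_in/SNR_out, so in dB: SNR_out = SNR_in − NF
SNR_out = 59.9 − 14.4 = 45.5 dB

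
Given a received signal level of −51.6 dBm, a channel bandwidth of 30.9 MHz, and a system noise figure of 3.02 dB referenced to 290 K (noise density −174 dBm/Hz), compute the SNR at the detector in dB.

44.5 dB

Noise floor: N = −174 + 10 log₁₀(B) + NF
10 log₁₀(3.09×10⁷) = 74.9 dB
N = −174 + 74.9 + 3.02 = −96.08 dBm
SNR = P_sig − N = −51.6 − (−96.08) = 44.48 dB → 44.5 dB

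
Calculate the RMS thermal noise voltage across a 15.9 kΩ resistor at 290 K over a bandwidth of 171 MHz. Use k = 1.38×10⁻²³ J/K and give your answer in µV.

V_n = √(4kTRB)
4kTRB = 4 × 1.38×10⁻²³ × 290 × 1.59×10⁴ × 1.71×10⁸ = 4.35×10⁻⁸ V²
V_n = √(4.35×10⁻⁸) = 2.09×10⁻⁴ V = 209 µV

209 µV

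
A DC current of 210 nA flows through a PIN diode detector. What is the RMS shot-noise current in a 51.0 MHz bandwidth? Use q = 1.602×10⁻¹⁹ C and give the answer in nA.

1.85 nA

I_n = √(2qI·B)
2qI·B = 2 × 1.602×10⁻¹⁹ × 2.10×10⁻⁷ × 5.10×10⁷ = 3.43×10⁻¹⁸ A²
I_n = √(3.43×10⁻¹⁸) = 1.85×10⁻⁹ A = 1.85 nA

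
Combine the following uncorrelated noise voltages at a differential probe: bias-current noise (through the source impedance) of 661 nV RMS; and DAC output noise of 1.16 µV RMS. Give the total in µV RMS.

1.34 µV

Uncorrelated sources add in power (mean-square): V_tot = √(ΣV_i²)
V_tot = √[(6.61×10⁻⁷)² + (1.16×10⁻⁶)²] = 1.34×10⁻⁶ V = 1.34 µV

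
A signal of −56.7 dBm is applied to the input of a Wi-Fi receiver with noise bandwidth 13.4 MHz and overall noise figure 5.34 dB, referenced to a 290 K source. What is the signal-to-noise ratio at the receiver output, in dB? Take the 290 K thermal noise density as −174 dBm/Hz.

Noise floor: N = −174 + 10 log₁₀(B) + NF
10 log₁₀(1.34×10⁷) = 71.27 dB
N = −174 + 71.27 + 5.34 = −97.39 dBm
SNR = P_sig − N = −56.7 − (−97.39) = 40.69 dB → 40.7 dB

40.7 dB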